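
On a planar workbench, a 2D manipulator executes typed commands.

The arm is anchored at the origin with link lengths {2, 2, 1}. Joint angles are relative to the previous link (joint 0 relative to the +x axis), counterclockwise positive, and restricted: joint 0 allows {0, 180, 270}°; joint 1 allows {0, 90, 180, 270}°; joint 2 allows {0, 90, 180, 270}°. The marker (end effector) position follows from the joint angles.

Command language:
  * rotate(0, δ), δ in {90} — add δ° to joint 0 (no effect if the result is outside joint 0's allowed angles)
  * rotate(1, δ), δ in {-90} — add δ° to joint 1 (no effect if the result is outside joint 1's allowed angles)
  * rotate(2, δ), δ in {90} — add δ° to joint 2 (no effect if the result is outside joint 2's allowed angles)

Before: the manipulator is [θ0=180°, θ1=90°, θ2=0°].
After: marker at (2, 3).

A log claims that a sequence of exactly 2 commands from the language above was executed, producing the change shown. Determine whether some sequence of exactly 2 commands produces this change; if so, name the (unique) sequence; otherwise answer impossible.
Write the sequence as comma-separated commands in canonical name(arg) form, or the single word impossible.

start: [θ0=180°, θ1=90°, θ2=0°]
1. rotate(0, 90) → [θ0=270°, θ1=90°, θ2=0°]
2. rotate(0, 90) → [θ0=0°, θ1=90°, θ2=0°]
no other 2-command option fits: unique.

rotate(0, 90), rotate(0, 90)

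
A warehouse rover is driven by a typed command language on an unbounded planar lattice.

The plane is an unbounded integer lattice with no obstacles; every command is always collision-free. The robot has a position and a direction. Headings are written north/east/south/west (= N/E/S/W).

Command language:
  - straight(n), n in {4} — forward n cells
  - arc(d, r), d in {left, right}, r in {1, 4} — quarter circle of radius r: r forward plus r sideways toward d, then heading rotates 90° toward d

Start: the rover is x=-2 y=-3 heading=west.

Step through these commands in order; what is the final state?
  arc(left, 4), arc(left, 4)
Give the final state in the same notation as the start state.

x=-2 y=-11 heading=east

from: x=-2 y=-3 heading=west
step 1 (arc(left, 4)): x=-6 y=-7 heading=south
step 2 (arc(left, 4)): x=-2 y=-11 heading=east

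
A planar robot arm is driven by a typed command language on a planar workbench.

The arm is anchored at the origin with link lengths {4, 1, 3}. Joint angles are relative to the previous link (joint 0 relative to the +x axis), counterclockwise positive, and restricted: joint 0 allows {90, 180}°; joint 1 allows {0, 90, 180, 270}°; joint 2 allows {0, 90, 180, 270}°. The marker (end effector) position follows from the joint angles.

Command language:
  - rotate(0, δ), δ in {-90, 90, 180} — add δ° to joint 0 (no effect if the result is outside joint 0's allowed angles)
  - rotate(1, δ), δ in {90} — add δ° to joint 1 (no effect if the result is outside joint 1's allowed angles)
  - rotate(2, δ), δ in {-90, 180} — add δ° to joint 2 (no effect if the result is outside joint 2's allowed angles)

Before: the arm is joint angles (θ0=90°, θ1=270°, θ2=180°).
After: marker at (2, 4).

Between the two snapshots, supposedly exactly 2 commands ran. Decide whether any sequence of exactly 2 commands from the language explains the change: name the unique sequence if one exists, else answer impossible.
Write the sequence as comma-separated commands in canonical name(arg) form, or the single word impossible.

start: joint angles (θ0=90°, θ1=270°, θ2=180°)
t=1 rotate(1, 90) ⇒ joint angles (θ0=90°, θ1=0°, θ2=180°)
t=2 rotate(1, 90) ⇒ joint angles (θ0=90°, θ1=90°, θ2=180°)
no rival 2-sequence matches.

rotate(1, 90), rotate(1, 90)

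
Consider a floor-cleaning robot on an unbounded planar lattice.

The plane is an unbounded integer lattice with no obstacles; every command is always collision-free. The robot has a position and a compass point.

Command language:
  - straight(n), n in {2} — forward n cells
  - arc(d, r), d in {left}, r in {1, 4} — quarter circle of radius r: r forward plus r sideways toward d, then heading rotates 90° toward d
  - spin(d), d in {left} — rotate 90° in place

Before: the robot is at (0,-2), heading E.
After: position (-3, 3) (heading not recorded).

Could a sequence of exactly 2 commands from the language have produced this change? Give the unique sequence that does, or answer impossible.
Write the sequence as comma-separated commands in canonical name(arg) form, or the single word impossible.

arc(left, 1), arc(left, 4)

key: running arc(left, 4) before arc(left, 1) would end elsewhere — order is forced
begin: at (0,-2), heading E
[1] after arc(left, 1): at (1,-1), heading N
[2] after arc(left, 4): at (-3,3), heading W
no other 2-command option fits: unique.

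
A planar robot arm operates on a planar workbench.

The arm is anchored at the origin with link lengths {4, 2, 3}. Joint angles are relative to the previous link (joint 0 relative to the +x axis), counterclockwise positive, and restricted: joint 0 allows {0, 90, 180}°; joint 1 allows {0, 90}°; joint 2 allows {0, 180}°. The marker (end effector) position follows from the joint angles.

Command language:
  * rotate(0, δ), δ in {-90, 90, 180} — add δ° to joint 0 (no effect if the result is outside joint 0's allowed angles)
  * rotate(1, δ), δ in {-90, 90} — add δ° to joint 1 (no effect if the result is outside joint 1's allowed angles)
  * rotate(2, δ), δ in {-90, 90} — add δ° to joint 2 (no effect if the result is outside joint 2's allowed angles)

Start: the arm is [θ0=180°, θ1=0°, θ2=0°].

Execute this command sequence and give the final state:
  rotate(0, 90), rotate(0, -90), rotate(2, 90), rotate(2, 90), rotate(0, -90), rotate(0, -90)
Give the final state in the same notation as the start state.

initial: [θ0=180°, θ1=0°, θ2=0°]
t=1 rotate(0, 90) ⇒ [θ0=180°, θ1=0°, θ2=0°]
t=2 rotate(0, -90) ⇒ [θ0=90°, θ1=0°, θ2=0°]
t=3 rotate(2, 90) ⇒ [θ0=90°, θ1=0°, θ2=0°]
t=4 rotate(2, 90) ⇒ [θ0=90°, θ1=0°, θ2=0°]
t=5 rotate(0, -90) ⇒ [θ0=0°, θ1=0°, θ2=0°]
t=6 rotate(0, -90) ⇒ [θ0=0°, θ1=0°, θ2=0°]

[θ0=0°, θ1=0°, θ2=0°]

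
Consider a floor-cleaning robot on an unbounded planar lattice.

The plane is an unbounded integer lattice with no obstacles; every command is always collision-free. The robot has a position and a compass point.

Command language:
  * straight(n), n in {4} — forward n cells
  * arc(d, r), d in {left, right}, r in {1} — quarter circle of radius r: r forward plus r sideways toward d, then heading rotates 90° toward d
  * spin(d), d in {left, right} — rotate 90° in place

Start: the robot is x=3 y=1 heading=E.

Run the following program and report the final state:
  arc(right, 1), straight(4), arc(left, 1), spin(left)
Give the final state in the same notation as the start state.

begin: x=3 y=1 heading=E
1. arc(right, 1) → x=4 y=0 heading=S
2. straight(4) → x=4 y=-4 heading=S
3. arc(left, 1) → x=5 y=-5 heading=E
4. spin(left) → x=5 y=-5 heading=N

x=5 y=-5 heading=N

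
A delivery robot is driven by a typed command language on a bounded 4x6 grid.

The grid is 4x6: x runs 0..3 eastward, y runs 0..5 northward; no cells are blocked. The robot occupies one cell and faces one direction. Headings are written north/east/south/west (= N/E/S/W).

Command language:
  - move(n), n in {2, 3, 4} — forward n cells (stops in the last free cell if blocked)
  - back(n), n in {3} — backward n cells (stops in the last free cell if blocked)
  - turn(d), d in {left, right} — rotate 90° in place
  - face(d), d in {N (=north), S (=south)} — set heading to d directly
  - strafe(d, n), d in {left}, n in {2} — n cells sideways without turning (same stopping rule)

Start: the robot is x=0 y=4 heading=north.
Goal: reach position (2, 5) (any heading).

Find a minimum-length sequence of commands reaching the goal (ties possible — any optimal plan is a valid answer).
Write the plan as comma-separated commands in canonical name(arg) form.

move(2), face(S), strafe(left, 2)

initial: x=0 y=4 heading=north
1. move(2) → x=0 y=5 heading=north
2. face(S) → x=0 y=5 heading=south
3. strafe(left, 2) → x=2 y=5 heading=south
nothing shorter than 3 reaches the goal.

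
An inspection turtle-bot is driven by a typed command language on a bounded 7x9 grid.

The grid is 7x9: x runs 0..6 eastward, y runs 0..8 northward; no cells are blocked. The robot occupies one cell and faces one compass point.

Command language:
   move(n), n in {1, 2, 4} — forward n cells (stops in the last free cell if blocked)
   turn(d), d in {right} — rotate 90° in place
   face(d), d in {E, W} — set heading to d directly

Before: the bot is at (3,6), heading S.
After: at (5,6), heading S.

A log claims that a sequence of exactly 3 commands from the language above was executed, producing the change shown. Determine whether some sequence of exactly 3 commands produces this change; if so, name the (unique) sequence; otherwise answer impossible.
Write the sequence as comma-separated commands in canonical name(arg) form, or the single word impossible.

key: heading stays S — rotations cancel among the 3 commands
initial: at (3,6), heading S
[1] after face(E): at (3,6), heading E
[2] after move(2): at (5,6), heading E
[3] after turn(right): at (5,6), heading S
no other 3-command option fits: unique.

face(E), move(2), turn(right)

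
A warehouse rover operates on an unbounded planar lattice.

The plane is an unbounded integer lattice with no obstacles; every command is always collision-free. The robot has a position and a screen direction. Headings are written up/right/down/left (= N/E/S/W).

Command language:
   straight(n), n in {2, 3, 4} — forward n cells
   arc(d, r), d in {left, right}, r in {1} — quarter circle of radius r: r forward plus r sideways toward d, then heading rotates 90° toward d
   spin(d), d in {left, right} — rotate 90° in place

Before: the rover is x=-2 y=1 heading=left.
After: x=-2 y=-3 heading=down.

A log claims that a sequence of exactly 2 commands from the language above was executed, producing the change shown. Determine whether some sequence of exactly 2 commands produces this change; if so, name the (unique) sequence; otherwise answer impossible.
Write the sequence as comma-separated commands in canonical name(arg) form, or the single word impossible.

key: cell and facing (now S) both changed — the 2 commands mix motion and turning
start: x=-2 y=1 heading=left
1. spin(left) → x=-2 y=1 heading=down
2. straight(4) → x=-2 y=-3 heading=down
no rival 2-sequence matches.

spin(left), straight(4)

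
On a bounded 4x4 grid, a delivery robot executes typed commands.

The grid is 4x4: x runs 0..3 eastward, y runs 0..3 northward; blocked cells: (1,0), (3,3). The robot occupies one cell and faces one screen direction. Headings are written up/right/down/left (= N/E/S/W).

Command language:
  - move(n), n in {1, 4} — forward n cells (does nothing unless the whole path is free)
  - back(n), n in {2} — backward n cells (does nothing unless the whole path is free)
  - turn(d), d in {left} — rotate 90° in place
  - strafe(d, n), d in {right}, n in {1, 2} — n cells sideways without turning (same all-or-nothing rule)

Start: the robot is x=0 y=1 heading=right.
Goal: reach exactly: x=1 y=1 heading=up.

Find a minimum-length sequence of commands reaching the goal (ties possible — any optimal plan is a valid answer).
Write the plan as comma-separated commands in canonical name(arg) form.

t0: x=0 y=1 heading=right
step 1 (move(1)): x=1 y=1 heading=right
step 2 (turn(left)): x=1 y=1 heading=up
no 1-step plan works, so 2 is optimal.

move(1), turn(left)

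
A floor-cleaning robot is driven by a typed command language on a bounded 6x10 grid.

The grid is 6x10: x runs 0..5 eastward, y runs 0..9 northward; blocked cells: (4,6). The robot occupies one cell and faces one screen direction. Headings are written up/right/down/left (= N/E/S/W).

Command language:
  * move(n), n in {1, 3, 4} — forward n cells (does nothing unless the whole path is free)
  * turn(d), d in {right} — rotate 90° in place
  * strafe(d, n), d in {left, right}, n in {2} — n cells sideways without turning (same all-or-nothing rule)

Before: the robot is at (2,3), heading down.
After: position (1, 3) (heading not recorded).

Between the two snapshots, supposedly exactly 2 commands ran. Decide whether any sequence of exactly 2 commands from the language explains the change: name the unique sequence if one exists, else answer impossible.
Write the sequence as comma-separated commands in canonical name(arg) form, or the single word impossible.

key: order matters: swapping turn(right) and move(1) lands elsewhere
initial: at (2,3), heading down
step 1 (turn(right)): at (2,3), heading left
step 2 (move(1)): at (1,3), heading left
no rival 2-sequence matches.

turn(right), move(1)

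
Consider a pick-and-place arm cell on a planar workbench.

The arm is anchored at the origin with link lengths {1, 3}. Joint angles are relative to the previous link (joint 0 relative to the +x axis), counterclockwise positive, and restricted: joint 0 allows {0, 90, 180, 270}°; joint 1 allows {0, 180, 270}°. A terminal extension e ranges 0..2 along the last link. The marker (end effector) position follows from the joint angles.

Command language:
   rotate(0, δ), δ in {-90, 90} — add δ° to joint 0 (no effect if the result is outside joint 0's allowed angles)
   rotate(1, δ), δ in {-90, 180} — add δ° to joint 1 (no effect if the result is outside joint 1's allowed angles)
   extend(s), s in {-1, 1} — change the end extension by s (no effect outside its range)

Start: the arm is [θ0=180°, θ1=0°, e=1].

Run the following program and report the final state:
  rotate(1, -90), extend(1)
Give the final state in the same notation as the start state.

[θ0=180°, θ1=270°, e=2]

initial: [θ0=180°, θ1=0°, e=1]
t=1 rotate(1, -90) ⇒ [θ0=180°, θ1=270°, e=1]
t=2 extend(1) ⇒ [θ0=180°, θ1=270°, e=2]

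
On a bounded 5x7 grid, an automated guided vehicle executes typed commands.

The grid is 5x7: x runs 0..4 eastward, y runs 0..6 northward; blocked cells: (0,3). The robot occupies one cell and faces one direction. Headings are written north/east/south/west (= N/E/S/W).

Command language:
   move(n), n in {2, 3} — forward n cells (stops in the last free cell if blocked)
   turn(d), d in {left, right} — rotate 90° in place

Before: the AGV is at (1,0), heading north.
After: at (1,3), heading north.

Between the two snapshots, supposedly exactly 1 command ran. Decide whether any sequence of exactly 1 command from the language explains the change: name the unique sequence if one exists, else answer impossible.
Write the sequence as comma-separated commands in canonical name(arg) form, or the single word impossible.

move(3)

key: still facing N — the one step turns nothing
initial: at (1,0), heading north
[1] after move(3): at (1,3), heading north
no other 1-command option fits: unique.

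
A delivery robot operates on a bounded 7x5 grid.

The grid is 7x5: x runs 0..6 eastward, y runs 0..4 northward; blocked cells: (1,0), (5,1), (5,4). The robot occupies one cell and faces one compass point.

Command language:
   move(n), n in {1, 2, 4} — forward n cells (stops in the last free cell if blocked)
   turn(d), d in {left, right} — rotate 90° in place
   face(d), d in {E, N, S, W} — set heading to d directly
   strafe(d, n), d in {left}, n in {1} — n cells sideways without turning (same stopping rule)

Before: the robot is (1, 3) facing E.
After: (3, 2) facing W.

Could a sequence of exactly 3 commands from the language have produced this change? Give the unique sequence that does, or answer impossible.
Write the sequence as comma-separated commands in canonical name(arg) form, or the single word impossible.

move(2), face(W), strafe(left, 1)

key: position moved to (3,2) AND the heading swung to W — translation plus rotation needed
from: (1, 3) facing E
step 1 (move(2)): (3, 3) facing E
step 2 (face(W)): (3, 3) facing W
step 3 (strafe(left, 1)): (3, 2) facing W
no other 3-command option fits: unique.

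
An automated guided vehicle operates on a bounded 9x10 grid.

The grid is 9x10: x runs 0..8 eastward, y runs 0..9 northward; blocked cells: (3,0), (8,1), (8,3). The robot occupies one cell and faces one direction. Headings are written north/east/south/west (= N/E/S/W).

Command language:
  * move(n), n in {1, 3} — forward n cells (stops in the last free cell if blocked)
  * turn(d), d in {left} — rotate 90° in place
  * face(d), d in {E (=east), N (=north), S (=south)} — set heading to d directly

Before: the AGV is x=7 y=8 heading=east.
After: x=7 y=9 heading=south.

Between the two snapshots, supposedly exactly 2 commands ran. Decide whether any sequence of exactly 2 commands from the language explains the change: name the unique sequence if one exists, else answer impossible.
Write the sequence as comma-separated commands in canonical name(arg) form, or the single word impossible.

impossible

no 2-step route produces this change.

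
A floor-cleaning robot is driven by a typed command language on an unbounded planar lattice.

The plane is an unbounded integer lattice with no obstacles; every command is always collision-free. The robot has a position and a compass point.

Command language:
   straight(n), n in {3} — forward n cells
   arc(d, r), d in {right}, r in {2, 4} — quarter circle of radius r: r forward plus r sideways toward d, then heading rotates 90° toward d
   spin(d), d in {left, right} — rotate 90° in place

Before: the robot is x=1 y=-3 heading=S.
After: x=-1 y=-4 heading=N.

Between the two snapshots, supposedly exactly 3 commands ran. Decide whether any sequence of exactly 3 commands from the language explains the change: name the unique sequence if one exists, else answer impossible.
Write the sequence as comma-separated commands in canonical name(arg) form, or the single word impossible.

key: cell and facing (now N) both changed — the 3 commands mix motion and turning
t0: x=1 y=-3 heading=S
step 1 (straight(3)): x=1 y=-6 heading=S
step 2 (spin(right)): x=1 y=-6 heading=W
step 3 (arc(right, 2)): x=-1 y=-4 heading=N
no rival 3-sequence matches.

straight(3), spin(right), arc(right, 2)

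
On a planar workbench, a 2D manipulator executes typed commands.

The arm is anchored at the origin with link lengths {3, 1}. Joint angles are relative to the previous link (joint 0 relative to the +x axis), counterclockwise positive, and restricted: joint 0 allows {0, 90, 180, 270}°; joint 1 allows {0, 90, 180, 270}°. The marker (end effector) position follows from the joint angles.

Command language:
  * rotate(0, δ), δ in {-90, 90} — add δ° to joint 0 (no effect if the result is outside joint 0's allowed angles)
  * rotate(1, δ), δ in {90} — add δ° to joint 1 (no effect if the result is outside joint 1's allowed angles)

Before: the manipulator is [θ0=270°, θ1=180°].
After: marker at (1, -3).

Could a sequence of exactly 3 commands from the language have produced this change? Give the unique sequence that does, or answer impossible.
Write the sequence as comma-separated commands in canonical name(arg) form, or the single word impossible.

rotate(1, 90), rotate(1, 90), rotate(1, 90)

initial: [θ0=270°, θ1=180°]
t=1 rotate(1, 90) ⇒ [θ0=270°, θ1=270°]
t=2 rotate(1, 90) ⇒ [θ0=270°, θ1=0°]
t=3 rotate(1, 90) ⇒ [θ0=270°, θ1=90°]
uniquely the one of 27 3-step routes that fits.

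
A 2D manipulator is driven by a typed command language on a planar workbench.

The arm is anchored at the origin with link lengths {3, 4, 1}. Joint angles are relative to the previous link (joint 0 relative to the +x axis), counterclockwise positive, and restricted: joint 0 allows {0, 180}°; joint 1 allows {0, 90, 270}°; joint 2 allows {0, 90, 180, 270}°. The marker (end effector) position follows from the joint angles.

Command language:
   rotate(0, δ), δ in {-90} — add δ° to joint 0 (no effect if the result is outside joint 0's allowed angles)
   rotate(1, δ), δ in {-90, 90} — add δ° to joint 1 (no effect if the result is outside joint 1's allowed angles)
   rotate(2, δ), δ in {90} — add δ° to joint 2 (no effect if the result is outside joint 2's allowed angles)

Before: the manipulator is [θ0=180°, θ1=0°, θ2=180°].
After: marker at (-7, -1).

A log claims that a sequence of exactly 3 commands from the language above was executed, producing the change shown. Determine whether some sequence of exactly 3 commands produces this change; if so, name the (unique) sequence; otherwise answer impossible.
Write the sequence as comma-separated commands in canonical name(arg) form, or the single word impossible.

rotate(2, 90), rotate(2, 90), rotate(2, 90)

start: [θ0=180°, θ1=0°, θ2=180°]
1. rotate(2, 90) → [θ0=180°, θ1=0°, θ2=270°]
2. rotate(2, 90) → [θ0=180°, θ1=0°, θ2=0°]
3. rotate(2, 90) → [θ0=180°, θ1=0°, θ2=90°]
all 64 alternatives checked — unique.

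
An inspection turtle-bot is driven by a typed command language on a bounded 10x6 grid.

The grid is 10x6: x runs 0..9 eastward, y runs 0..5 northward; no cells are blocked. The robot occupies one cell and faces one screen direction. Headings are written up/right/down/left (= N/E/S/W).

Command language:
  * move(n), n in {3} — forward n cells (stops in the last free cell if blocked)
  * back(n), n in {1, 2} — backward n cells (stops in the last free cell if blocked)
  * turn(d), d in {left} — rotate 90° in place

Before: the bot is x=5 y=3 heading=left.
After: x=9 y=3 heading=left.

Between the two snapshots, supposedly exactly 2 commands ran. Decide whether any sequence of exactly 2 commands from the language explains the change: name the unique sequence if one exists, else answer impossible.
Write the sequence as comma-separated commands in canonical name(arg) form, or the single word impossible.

back(2), back(2)

key: still facing W at the end — nothing in the sequence rotates
t0: x=5 y=3 heading=left
1. back(2) → x=7 y=3 heading=left
2. back(2) → x=9 y=3 heading=left
uniquely the one of 16 2-step routes that fits.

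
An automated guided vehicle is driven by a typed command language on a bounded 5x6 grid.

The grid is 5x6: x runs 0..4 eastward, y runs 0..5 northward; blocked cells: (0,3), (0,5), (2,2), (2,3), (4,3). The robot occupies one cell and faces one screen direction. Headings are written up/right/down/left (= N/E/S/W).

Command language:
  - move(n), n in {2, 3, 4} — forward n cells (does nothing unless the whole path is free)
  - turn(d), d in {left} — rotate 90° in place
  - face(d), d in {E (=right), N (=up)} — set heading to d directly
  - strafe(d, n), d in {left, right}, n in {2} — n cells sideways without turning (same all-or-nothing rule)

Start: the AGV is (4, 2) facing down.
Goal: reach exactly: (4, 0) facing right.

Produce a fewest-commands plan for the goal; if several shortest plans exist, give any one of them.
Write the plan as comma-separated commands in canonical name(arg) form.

start: (4, 2) facing down
step 1 (turn(left)): (4, 2) facing right
step 2 (strafe(right, 2)): (4, 0) facing right
minimal: 2 command(s), checked below 2.

turn(left), strafe(right, 2)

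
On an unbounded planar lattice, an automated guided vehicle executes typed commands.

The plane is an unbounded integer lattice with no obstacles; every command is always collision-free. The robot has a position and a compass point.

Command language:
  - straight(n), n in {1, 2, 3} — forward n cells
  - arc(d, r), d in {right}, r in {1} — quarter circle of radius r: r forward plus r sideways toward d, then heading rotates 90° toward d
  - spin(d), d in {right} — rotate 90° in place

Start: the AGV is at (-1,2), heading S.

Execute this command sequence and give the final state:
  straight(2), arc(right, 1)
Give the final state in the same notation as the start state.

at (-2,-1), heading W

t0: at (-1,2), heading S
step 1 (straight(2)): at (-1,0), heading S
step 2 (arc(right, 1)): at (-2,-1), heading W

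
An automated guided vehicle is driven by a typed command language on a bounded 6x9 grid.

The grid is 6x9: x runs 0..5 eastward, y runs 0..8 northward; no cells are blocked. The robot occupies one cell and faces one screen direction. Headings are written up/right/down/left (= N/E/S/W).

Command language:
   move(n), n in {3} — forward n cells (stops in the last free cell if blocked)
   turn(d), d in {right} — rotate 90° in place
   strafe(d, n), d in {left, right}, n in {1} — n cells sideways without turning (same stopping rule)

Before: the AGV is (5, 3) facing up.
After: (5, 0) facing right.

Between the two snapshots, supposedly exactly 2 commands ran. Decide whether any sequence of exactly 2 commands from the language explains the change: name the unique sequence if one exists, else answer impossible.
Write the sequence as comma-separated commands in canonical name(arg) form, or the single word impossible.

impossible

all 16 sequences checked — none match.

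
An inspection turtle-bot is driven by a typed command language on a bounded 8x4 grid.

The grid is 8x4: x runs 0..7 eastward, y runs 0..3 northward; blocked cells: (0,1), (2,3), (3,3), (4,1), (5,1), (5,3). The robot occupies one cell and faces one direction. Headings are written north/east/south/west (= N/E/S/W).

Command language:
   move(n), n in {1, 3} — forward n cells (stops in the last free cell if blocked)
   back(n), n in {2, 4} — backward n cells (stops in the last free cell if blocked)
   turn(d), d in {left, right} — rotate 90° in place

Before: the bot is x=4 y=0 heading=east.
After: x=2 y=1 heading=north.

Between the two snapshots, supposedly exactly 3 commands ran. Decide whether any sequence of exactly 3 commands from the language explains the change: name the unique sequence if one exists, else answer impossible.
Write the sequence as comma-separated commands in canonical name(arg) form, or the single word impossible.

key: cell and facing (now N) both changed — the 3 commands mix motion and turning
begin: x=4 y=0 heading=east
1. back(2) → x=2 y=0 heading=east
2. turn(left) → x=2 y=0 heading=north
3. move(1) → x=2 y=1 heading=north
no other 3-command option fits: unique.

back(2), turn(left), move(1)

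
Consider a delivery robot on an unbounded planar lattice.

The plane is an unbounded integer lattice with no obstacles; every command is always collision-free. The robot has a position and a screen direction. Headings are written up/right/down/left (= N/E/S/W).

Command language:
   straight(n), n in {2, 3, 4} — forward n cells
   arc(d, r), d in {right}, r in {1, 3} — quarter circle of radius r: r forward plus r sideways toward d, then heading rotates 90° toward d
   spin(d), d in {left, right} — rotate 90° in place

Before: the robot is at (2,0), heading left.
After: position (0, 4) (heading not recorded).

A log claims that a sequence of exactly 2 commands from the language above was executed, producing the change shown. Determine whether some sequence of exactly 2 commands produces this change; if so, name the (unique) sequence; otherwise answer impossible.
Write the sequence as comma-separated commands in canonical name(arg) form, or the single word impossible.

key: order matters: swapping arc(right, 3) and arc(right, 1) lands elsewhere
initial: at (2,0), heading left
[1] after arc(right, 3): at (-1,3), heading up
[2] after arc(right, 1): at (0,4), heading right
all 49 alternatives checked — unique.

arc(right, 3), arc(right, 1)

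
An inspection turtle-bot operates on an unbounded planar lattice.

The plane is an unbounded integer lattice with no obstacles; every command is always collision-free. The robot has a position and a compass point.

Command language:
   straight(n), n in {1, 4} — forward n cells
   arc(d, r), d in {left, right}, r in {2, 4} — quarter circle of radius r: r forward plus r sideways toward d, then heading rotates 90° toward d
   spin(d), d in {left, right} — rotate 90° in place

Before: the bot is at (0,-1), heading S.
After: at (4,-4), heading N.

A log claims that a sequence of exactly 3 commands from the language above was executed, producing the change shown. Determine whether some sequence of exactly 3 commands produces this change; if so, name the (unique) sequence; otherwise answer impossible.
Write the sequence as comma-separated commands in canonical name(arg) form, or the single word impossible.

key: cell and facing (now N) both changed — the 3 commands mix motion and turning
start: at (0,-1), heading S
1. arc(left, 4) → at (4,-5), heading E
2. spin(left) → at (4,-5), heading N
3. straight(1) → at (4,-4), heading N
no other 3-command option fits: unique.

arc(left, 4), spin(left), straight(1)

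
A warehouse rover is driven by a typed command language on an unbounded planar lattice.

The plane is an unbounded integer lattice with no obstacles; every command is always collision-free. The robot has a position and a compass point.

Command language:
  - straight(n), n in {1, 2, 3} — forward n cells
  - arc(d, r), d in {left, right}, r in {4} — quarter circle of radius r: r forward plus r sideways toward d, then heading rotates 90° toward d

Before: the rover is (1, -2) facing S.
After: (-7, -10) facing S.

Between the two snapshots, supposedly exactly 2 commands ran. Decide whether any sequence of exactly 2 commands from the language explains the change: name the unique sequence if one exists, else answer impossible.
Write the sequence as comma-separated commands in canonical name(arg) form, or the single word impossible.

key: still facing S at the end — net rotation zero over 2 steps
start: (1, -2) facing S
1. arc(right, 4) → (-3, -6) facing W
2. arc(left, 4) → (-7, -10) facing S
uniquely the one of 25 2-step routes that fits.

arc(right, 4), arc(left, 4)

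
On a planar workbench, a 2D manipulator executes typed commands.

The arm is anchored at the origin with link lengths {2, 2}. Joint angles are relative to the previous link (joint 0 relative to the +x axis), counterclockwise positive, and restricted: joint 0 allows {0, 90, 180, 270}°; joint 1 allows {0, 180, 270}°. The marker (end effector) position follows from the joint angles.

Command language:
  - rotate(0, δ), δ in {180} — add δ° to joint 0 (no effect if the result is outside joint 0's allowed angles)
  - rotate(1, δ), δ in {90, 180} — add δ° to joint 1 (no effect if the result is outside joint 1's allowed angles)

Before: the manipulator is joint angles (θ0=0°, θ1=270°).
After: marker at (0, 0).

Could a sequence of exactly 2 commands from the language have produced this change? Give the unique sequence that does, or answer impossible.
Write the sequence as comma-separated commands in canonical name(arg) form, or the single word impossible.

rotate(1, 90), rotate(1, 180)

key: running rotate(1, 180) before rotate(1, 90) would end elsewhere — order is forced
from: joint angles (θ0=0°, θ1=270°)
step 1 (rotate(1, 90)): joint angles (θ0=0°, θ1=0°)
step 2 (rotate(1, 180)): joint angles (θ0=0°, θ1=180°)
no rival 2-sequence matches.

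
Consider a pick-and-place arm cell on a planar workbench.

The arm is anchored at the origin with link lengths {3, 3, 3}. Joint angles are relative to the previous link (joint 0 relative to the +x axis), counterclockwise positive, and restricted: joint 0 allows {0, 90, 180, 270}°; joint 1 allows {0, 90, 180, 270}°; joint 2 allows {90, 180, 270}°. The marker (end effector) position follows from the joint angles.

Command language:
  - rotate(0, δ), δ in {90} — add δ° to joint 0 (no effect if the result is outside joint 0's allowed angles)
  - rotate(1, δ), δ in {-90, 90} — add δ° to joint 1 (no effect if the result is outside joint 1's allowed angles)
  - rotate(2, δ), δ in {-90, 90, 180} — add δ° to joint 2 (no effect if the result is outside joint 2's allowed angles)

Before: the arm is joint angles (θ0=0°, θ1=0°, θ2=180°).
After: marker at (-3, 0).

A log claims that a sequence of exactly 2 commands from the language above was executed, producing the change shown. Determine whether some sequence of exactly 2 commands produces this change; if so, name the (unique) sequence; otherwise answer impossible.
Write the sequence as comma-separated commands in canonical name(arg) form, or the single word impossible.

rotate(0, 90), rotate(0, 90)

initial: joint angles (θ0=0°, θ1=0°, θ2=180°)
t=1 rotate(0, 90) ⇒ joint angles (θ0=90°, θ1=0°, θ2=180°)
t=2 rotate(0, 90) ⇒ joint angles (θ0=180°, θ1=0°, θ2=180°)
all 36 alternatives checked — unique.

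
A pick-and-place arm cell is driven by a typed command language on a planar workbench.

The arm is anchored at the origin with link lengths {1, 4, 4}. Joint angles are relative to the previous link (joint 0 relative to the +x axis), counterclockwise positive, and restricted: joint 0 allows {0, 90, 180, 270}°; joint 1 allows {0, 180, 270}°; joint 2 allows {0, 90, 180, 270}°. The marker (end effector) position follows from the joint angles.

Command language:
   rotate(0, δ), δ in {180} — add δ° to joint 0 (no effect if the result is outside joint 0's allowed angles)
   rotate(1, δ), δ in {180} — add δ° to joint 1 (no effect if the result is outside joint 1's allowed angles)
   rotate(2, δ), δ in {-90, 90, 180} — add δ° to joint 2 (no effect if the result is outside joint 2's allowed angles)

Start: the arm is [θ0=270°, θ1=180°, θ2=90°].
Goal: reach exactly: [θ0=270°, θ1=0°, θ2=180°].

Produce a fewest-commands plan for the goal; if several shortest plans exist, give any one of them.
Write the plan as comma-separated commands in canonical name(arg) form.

rotate(2, 90), rotate(1, 180)

from: [θ0=270°, θ1=180°, θ2=90°]
[1] after rotate(2, 90): [θ0=270°, θ1=180°, θ2=180°]
[2] after rotate(1, 180): [θ0=270°, θ1=0°, θ2=180°]
minimal: 2 command(s), checked below 2.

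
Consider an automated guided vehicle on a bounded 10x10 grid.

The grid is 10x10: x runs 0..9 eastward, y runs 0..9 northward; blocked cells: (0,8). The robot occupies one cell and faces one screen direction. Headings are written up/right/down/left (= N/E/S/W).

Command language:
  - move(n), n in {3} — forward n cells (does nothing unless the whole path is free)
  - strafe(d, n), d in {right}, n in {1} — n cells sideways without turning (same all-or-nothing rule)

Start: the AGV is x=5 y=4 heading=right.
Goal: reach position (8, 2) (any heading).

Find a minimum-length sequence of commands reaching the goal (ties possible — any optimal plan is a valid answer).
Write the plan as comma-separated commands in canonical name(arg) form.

strafe(right, 1), strafe(right, 1), move(3)

begin: x=5 y=4 heading=right
step 1 (strafe(right, 1)): x=5 y=3 heading=right
step 2 (strafe(right, 1)): x=5 y=2 heading=right
step 3 (move(3)): x=8 y=2 heading=right
no 2-step plan works, so 3 is optimal.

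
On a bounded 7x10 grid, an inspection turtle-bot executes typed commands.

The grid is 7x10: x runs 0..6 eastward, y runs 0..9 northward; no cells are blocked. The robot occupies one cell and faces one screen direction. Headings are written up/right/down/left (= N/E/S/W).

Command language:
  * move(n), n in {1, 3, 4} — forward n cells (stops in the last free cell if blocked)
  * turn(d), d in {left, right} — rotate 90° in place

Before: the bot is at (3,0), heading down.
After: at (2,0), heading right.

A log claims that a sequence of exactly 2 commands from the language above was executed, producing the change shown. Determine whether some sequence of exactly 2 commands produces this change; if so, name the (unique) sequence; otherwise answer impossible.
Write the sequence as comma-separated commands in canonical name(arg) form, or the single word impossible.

impossible

all 25 sequences checked — none match.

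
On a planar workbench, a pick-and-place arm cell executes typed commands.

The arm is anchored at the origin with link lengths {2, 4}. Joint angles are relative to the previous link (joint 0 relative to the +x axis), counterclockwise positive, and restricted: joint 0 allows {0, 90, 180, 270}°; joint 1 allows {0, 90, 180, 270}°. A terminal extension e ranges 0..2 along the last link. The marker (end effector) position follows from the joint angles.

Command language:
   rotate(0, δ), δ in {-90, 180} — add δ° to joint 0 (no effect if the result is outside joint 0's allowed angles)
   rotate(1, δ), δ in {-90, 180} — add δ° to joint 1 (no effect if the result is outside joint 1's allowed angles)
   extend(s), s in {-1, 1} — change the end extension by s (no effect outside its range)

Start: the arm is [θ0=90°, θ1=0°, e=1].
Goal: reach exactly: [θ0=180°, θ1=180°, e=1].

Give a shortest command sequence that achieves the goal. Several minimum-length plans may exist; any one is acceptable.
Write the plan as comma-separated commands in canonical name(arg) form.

rotate(0, 180), rotate(1, 180), rotate(0, -90)

start: [θ0=90°, θ1=0°, e=1]
[1] after rotate(0, 180): [θ0=270°, θ1=0°, e=1]
[2] after rotate(1, 180): [θ0=270°, θ1=180°, e=1]
[3] after rotate(0, -90): [θ0=180°, θ1=180°, e=1]
no 2-step plan works, so 3 is optimal.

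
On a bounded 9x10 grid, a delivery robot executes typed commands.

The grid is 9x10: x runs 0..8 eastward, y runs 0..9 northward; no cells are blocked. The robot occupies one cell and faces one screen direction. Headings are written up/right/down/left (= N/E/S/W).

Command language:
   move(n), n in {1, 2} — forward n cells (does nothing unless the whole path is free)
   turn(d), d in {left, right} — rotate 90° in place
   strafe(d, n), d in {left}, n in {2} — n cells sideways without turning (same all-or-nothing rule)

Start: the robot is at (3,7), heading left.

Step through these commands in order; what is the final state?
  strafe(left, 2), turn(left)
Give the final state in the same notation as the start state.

at (3,5), heading down

from: at (3,7), heading left
[1] after strafe(left, 2): at (3,5), heading left
[2] after turn(left): at (3,5), heading down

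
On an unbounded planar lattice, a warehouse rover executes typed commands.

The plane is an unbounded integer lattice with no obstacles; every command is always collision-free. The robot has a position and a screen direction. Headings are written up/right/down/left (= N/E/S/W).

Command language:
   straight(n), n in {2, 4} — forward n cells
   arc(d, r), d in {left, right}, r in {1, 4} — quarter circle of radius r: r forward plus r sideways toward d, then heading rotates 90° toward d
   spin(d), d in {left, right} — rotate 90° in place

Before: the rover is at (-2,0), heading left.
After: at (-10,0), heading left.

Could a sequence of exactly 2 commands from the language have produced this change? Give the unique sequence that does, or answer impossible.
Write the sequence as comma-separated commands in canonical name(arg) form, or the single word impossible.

key: heading stays W — no command in the sequence turns
t0: at (-2,0), heading left
step 1 (straight(4)): at (-6,0), heading left
step 2 (straight(4)): at (-10,0), heading left
uniquely the one of 64 2-step routes that fits.

straight(4), straight(4)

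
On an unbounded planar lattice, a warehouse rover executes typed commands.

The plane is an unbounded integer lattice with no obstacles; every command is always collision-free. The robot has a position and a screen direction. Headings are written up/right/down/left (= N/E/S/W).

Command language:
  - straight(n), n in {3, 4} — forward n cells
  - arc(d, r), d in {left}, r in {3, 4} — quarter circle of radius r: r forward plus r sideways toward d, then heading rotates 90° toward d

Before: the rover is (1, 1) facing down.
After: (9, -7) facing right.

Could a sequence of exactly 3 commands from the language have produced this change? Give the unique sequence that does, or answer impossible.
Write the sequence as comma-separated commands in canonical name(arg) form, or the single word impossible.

straight(4), arc(left, 4), straight(4)

key: position moved to (9,-7) AND the heading swung to E — translation plus rotation needed
from: (1, 1) facing down
[1] after straight(4): (1, -3) facing down
[2] after arc(left, 4): (5, -7) facing right
[3] after straight(4): (9, -7) facing right
no rival 3-sequence matches.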